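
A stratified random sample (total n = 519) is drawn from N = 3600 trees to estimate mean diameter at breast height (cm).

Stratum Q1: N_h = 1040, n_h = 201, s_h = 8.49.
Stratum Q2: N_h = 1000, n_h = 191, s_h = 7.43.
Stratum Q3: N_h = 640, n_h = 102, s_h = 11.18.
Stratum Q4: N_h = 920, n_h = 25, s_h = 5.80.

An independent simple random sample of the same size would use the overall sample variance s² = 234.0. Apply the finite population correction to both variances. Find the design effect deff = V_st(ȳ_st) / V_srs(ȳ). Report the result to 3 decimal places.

deff ≈ 0.415

V̂(ȳ_st) = Σ W_h² (1 − n_h/N_h) s_h²/n_h, with W_h = N_h/N and N = 3600:
  stratum Q1: (1040/3600)²·(1 − 201/1040)·8.49²/201 = 0.024144
  stratum Q2: (1000/3600)²·(1 − 191/1000)·7.43²/191 = 0.0180421
  stratum Q3: (640/3600)²·(1 − 102/640)·11.18²/102 = 0.0325567
  stratum Q4: (920/3600)²·(1 − 25/920)·5.80²/25 = 0.0854913
V_st = 0.160234
V_srs = (1 − 519/3600)·234.0/519 = 0.385867
deff = V_st / V_srs = 0.160234/0.385867 = 0.4153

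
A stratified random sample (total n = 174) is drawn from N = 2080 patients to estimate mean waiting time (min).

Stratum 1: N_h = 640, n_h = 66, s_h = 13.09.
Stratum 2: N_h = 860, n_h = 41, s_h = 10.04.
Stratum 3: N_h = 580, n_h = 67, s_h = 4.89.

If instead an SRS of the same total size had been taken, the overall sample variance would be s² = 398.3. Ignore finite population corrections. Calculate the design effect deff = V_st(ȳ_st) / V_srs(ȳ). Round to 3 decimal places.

V̂(ȳ_st) = Σ W_h² s_h²/n_h, with W_h = N_h/N and N = 2080:
  stratum 1: (640/2080)²·13.09²/66 = 0.245793
  stratum 2: (860/2080)²·10.04²/41 = 0.420295
  stratum 3: (580/2080)²·4.89²/67 = 0.0277506
V_st = 0.693838
V_srs = s²/n = 398.3/174 = 2.28908
deff = V_st / V_srs = 0.693838/2.28908 = 0.3031

deff ≈ 0.303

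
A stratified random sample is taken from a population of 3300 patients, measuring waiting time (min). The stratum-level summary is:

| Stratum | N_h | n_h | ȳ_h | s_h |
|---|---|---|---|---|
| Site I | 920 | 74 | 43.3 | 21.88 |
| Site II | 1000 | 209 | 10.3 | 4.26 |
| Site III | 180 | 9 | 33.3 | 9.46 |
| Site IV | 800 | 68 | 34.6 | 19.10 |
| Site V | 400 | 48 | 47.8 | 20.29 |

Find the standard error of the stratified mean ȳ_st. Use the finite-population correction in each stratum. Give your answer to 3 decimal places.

SE(ȳ_st) ≈ 0.947

V̂(ȳ_st) = Σ W_h² (1 − n_h/N_h) s_h²/n_h, with W_h = N_h/N and N = 3300:
  stratum Site I: (920/3300)²·(1 − 74/920)·21.88²/74 = 0.462374
  stratum Site II: (1000/3300)²·(1 − 209/1000)·4.26²/209 = 0.00630698
  stratum Site III: (180/3300)²·(1 − 9/180)·9.46²/9 = 0.0281048
  stratum Site IV: (800/3300)²·(1 − 68/800)·19.10²/68 = 0.28849
  stratum Site V: (400/3300)²·(1 − 48/400)·20.29²/48 = 0.110891
V̂(ȳ_st) = 0.896167
SE(ȳ_st) = √0.896167 = 0.946661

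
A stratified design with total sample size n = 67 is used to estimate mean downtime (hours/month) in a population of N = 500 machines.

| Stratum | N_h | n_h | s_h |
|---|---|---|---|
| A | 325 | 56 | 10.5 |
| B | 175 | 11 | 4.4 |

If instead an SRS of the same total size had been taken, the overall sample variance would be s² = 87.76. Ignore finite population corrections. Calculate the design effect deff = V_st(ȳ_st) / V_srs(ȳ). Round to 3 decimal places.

V̂(ȳ_st) = Σ W_h² s_h²/n_h, with W_h = N_h/N and N = 500:
  stratum A: (325/500)²·10.5²/56 = 0.831797
  stratum B: (175/500)²·4.4²/11 = 0.2156
V_st = 1.0474
V_srs = s²/n = 87.76/67 = 1.30985
deff = V_st / V_srs = 1.0474/1.30985 = 0.7996

deff ≈ 0.800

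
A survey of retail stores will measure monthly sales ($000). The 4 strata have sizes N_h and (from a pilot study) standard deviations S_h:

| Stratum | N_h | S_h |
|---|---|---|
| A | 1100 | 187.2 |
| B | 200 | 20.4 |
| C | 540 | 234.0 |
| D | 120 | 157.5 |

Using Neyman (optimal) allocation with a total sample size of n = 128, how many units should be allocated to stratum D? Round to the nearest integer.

7

Neyman allocation: n_h = n · N_h S_h / Σ N_i S_i, with n = 128.
  stratum A: N_h·S_h = 1100·187.2 = 205920.00
  stratum B: N_h·S_h = 200·20.4 = 4080.00
  stratum C: N_h·S_h = 540·234.0 = 126360.00
  stratum D: N_h·S_h = 120·157.5 = 18900.00
Σ N_h S_h = 355260.00
n for stratum D = 128·18900.00/355260.00 = 6.810 → 7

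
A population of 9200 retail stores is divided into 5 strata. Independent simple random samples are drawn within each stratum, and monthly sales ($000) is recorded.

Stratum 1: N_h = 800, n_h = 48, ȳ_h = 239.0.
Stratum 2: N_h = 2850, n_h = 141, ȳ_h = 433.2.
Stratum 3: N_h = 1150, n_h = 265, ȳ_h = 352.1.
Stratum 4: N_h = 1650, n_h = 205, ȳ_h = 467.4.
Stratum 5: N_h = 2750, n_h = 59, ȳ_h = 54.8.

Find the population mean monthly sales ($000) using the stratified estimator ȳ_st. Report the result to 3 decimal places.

ȳ_st ≈ 299.201

N = Σ N_h = 9200. Stratum weights W_h = N_h/N.
ȳ_st = (800·239.0 + 2850·433.2 + 1150·352.1 + 1650·467.4 + 2750·54.8) / 9200 = 299.20054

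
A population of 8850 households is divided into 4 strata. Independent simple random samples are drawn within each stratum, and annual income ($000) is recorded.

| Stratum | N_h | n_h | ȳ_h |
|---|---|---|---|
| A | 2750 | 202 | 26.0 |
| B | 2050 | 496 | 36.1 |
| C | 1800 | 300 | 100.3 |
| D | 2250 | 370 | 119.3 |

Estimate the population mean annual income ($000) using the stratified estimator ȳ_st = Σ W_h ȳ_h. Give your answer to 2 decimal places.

N = Σ N_h = 8850. Stratum weights W_h = N_h/N.
ȳ_st = (2750·26.0 + 2050·36.1 + 1800·100.3 + 2250·119.3) / 8850 = 67.1718

ȳ_st ≈ 67.17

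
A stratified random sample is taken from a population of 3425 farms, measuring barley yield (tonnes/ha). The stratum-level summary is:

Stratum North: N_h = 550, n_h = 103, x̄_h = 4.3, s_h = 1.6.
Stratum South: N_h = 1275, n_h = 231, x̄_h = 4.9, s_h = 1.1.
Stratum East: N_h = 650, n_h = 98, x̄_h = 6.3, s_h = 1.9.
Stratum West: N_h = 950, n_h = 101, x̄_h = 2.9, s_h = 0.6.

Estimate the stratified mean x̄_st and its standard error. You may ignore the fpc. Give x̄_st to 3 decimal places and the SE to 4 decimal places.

x̄_st ≈ 4.515, SE ≈ 0.0545

x̄_st = Σ W_h x̄_h = (550·4.3 + 1275·4.9 + 650·6.3 + 950·2.9)/3425 = 4.51460
V̂(x̄_st) = Σ W_h² s_h²/n_h, with W_h = N_h/N and N = 3425:
  stratum North: (550/3425)²·1.6²/103 = 0.000640925
  stratum South: (1275/3425)²·1.1²/231 = 0.000725893
  stratum East: (650/3425)²·1.9²/98 = 0.00132674
  stratum West: (950/3425)²·0.6²/101 = 0.000274225
V̂(x̄_st) = 0.00296779
SE(x̄_st) = √0.00296779 = 0.0544774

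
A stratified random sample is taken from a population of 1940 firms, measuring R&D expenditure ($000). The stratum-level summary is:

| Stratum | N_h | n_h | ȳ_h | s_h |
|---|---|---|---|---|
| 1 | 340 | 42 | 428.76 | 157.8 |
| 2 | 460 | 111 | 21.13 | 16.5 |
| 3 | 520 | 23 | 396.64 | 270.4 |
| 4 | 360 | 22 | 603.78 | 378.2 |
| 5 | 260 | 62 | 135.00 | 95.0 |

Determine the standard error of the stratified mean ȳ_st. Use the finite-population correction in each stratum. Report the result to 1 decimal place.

SE(ȳ_st) ≈ 21.1

V̂(ȳ_st) = Σ W_h² (1 − n_h/N_h) s_h²/n_h, with W_h = N_h/N and N = 1940:
  stratum 1: (340/1940)²·(1 − 42/340)·157.8²/42 = 15.9609
  stratum 2: (460/1940)²·(1 − 111/460)·16.5²/111 = 0.104622
  stratum 3: (520/1940)²·(1 − 23/520)·270.4²/23 = 218.294
  stratum 4: (360/1940)²·(1 − 22/360)·378.2²/22 = 210.202
  stratum 5: (260/1940)²·(1 − 62/260)·95.0²/62 = 1.99109
V̂(ȳ_st) = 446.552
SE(ȳ_st) = √446.552 = 21.1318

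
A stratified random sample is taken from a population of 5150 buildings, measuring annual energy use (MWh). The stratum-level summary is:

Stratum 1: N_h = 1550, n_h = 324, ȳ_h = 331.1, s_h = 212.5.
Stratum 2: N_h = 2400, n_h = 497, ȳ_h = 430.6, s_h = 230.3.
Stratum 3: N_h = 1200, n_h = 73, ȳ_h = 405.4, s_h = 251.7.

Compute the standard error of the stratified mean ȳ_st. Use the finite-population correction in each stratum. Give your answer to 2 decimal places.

SE(ȳ_st) ≈ 8.52

V̂(ȳ_st) = Σ W_h² (1 − n_h/N_h) s_h²/n_h, with W_h = N_h/N and N = 5150:
  stratum 1: (1550/5150)²·(1 − 324/1550)·212.5²/324 = 9.98575
  stratum 2: (2400/5150)²·(1 − 497/2400)·230.3²/497 = 18.3767
  stratum 3: (1200/5150)²·(1 − 73/1200)·251.7²/73 = 44.2521
V̂(ȳ_st) = 72.6146
SE(ȳ_st) = √72.6146 = 8.52142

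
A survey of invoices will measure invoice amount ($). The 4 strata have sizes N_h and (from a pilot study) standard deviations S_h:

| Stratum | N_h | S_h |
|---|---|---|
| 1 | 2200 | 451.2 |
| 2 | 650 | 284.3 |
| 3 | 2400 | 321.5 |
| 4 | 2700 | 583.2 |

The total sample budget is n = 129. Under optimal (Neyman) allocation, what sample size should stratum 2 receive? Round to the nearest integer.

7

Neyman allocation: n_h = n · N_h S_h / Σ N_i S_i, with n = 129.
  stratum 1: N_h·S_h = 2200·451.2 = 992640.00
  stratum 2: N_h·S_h = 650·284.3 = 184795.00
  stratum 3: N_h·S_h = 2400·321.5 = 771600.00
  stratum 4: N_h·S_h = 2700·583.2 = 1574640.00
Σ N_h S_h = 3523675.00
n for stratum 2 = 129·184795.00/3523675.00 = 6.765 → 7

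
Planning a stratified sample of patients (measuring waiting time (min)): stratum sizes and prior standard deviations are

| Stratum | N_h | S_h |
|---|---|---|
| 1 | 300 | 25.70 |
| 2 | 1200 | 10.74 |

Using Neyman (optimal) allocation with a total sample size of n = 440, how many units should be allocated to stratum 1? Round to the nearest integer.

165

Neyman allocation: n_h = n · N_h S_h / Σ N_i S_i, with n = 440.
  stratum 1: N_h·S_h = 300·25.70 = 7710.00
  stratum 2: N_h·S_h = 1200·10.74 = 12888.00
Σ N_h S_h = 20598.00
n for stratum 1 = 440·7710.00/20598.00 = 164.696 → 165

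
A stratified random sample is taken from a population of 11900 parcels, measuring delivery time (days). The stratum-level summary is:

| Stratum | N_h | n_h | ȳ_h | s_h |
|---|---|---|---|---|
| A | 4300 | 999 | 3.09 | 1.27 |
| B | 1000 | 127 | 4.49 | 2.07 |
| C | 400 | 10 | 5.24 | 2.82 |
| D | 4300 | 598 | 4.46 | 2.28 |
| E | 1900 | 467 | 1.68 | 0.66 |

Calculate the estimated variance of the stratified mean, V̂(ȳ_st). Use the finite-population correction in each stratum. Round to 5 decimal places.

V̂(ȳ_st) ≈ 0.00224

V̂(ȳ_st) = Σ W_h² (1 − n_h/N_h) s_h²/n_h, with W_h = N_h/N and N = 11900:
  stratum A: (4300/11900)²·(1 − 999/4300)·1.27²/999 = 0.000161831
  stratum B: (1000/11900)²·(1 − 127/1000)·2.07²/127 = 0.000207997
  stratum C: (400/11900)²·(1 − 10/400)·2.82²/10 = 0.00087605
  stratum D: (4300/11900)²·(1 − 598/4300)·2.28²/598 = 0.000977191
  stratum E: (1900/11900)²·(1 − 467/1900)·0.66²/467 = 1.7934e-05
V̂(ȳ_st) = 0.002241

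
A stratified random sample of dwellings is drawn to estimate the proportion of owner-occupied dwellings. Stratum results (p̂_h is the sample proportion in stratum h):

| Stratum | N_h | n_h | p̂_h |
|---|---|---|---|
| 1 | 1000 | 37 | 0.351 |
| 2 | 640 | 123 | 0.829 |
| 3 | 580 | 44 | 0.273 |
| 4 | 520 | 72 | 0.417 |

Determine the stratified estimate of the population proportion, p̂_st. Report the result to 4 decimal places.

N = 2740; stratum weights W_h = N_h/N.
p̂_st = Σ W_h p̂_h = (1000·0.351 + 640·0.829 + 580·0.273 + 520·0.417)/2740 = 0.45866

p̂_st ≈ 0.4587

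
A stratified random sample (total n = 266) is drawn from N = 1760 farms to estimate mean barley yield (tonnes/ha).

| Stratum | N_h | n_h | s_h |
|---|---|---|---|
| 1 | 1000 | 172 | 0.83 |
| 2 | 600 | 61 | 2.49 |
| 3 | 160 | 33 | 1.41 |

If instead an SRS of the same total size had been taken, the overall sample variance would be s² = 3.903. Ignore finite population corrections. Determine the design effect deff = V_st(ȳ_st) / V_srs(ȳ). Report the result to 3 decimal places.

deff ≈ 0.927

V̂(ȳ_st) = Σ W_h² s_h²/n_h, with W_h = N_h/N and N = 1760:
  stratum 1: (1000/1760)²·0.83²/172 = 0.00129301
  stratum 2: (600/1760)²·2.49²/61 = 0.0118126
  stratum 3: (160/1760)²·1.41²/33 = 0.000497896
V_st = 0.0136035
V_srs = s²/n = 3.903/266 = 0.0146729
deff = V_st / V_srs = 0.0136035/0.0146729 = 0.9271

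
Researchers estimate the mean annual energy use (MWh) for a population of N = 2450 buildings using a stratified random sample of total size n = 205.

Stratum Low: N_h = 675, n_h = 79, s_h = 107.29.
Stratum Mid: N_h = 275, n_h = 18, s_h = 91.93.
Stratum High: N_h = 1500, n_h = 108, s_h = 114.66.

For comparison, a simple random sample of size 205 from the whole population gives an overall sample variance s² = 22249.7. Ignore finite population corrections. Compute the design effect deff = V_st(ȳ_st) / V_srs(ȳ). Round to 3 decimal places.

deff ≈ 0.577

V̂(ȳ_st) = Σ W_h² s_h²/n_h, with W_h = N_h/N and N = 2450:
  stratum Low: (675/2450)²·107.29²/79 = 11.0603
  stratum Mid: (275/2450)²·91.93²/18 = 5.91528
  stratum High: (1500/2450)²·114.66²/108 = 45.63
V_st = 62.6056
V_srs = s²/n = 22249.7/205 = 108.535
deff = V_st / V_srs = 62.6056/108.535 = 0.5768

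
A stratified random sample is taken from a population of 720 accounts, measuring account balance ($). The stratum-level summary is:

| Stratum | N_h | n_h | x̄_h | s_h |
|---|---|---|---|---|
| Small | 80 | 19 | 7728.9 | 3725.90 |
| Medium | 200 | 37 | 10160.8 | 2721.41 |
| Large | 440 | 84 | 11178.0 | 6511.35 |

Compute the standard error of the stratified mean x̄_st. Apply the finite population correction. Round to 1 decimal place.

V̂(x̄_st) = Σ W_h² (1 − n_h/N_h) s_h²/n_h, with W_h = N_h/N and N = 720:
  stratum Small: (80/720)²·(1 − 19/80)·3725.90²/19 = 6878.02
  stratum Medium: (200/720)²·(1 − 37/200)·2721.41²/37 = 12587.5
  stratum Large: (440/720)²·(1 − 84/440)·6511.35²/84 = 152511
V̂(x̄_st) = 171976
SE(x̄_st) = √171976 = 414.7

SE(x̄_st) ≈ 414.7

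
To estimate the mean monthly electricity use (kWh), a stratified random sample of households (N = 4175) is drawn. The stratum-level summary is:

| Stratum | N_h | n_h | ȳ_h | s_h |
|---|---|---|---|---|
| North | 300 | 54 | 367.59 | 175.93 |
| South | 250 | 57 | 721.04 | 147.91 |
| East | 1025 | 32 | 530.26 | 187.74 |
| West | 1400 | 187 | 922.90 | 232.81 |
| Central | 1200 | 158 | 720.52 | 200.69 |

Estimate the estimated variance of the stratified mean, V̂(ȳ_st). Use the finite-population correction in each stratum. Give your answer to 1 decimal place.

V̂(ȳ_st) = Σ W_h² (1 − n_h/N_h) s_h²/n_h, with W_h = N_h/N and N = 4175:
  stratum North: (300/4175)²·(1 − 54/300)·175.93²/54 = 2.42677
  stratum South: (250/4175)²·(1 − 57/250)·147.91²/57 = 1.06244
  stratum East: (1025/4175)²·(1 − 32/1025)·187.74²/32 = 64.3167
  stratum West: (1400/4175)²·(1 − 187/1400)·232.81²/187 = 28.2382
  stratum Central: (1200/4175)²·(1 − 158/1200)·200.69²/158 = 18.2865
V̂(ȳ_st) = 114.331

V̂(ȳ_st) ≈ 114.3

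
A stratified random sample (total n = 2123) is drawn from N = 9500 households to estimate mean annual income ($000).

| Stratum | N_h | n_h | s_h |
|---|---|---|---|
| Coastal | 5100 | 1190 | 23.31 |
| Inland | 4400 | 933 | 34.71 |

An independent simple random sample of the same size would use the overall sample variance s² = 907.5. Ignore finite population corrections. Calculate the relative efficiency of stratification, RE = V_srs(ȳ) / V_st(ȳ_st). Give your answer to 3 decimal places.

V̂(ȳ_st) = Σ W_h² s_h²/n_h, with W_h = N_h/N and N = 9500:
  stratum Coastal: (5100/9500)²·23.31²/1190 = 0.131592
  stratum Inland: (4400/9500)²·34.71²/933 = 0.277004
V_st = 0.408596
V_srs = s²/n = 907.5/2123 = 0.427461
Relative efficiency = V_srs / V_st = 0.427461/0.408596 = 1.0462

RE ≈ 1.046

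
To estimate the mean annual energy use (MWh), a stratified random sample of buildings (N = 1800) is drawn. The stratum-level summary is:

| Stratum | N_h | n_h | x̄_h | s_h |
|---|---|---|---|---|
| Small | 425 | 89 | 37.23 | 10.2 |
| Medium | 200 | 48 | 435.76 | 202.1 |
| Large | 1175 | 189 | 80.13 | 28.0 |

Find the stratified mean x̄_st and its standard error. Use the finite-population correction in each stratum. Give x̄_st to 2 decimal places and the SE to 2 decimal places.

x̄_st = Σ W_h x̄_h = (425·37.23 + 200·435.76 + 1175·80.13)/1800 = 109.51528
V̂(x̄_st) = Σ W_h² (1 − n_h/N_h) s_h²/n_h, with W_h = N_h/N and N = 1800:
  stratum Small: (425/1800)²·(1 − 89/425)·10.2²/89 = 0.0515221
  stratum Medium: (200/1800)²·(1 − 48/200)·202.1²/48 = 7.98399
  stratum Large: (1175/1800)²·(1 − 189/1175)·28.0²/189 = 1.48328
V̂(x̄_st) = 9.51879
SE(x̄_st) = √9.51879 = 3.08525

x̄_st ≈ 109.52, SE ≈ 3.09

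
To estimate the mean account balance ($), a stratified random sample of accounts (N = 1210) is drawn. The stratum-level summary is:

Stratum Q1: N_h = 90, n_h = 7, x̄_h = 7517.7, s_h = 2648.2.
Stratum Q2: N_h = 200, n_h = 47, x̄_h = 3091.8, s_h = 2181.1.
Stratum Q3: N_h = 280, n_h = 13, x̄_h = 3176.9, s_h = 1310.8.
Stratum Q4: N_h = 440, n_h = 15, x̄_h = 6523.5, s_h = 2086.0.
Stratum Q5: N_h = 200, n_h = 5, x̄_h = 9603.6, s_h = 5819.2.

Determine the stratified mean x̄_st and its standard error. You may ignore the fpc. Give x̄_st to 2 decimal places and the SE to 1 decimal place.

x̄_st = Σ W_h x̄_h = (90·7517.7 + 200·3091.8 + 280·3176.9 + 440·6523.5 + 200·9603.6)/1210 = 5764.91322
V̂(x̄_st) = Σ W_h² s_h²/n_h, with W_h = N_h/N and N = 1210:
  stratum Q1: (90/1210)²·2648.2²/7 = 5542.65
  stratum Q2: (200/1210)²·2181.1²/47 = 2765.3
  stratum Q3: (280/1210)²·1310.8²/13 = 7077.42
  stratum Q4: (440/1210)²·2086.0²/15 = 38359.4
  stratum Q5: (200/1210)²·5819.2²/5 = 185032
V̂(x̄_st) = 238776
SE(x̄_st) = √238776 = 488.647

x̄_st ≈ 5764.91, SE ≈ 488.6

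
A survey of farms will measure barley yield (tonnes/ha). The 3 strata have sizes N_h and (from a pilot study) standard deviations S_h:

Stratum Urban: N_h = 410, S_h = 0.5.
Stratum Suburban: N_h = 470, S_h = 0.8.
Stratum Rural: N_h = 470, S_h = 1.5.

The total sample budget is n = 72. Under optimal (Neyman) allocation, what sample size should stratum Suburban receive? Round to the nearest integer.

Neyman allocation: n_h = n · N_h S_h / Σ N_i S_i, with n = 72.
  stratum Urban: N_h·S_h = 410·0.5 = 205.00
  stratum Suburban: N_h·S_h = 470·0.8 = 376.00
  stratum Rural: N_h·S_h = 470·1.5 = 705.00
Σ N_h S_h = 1286.00
n for stratum Suburban = 72·376.00/1286.00 = 21.051 → 21

21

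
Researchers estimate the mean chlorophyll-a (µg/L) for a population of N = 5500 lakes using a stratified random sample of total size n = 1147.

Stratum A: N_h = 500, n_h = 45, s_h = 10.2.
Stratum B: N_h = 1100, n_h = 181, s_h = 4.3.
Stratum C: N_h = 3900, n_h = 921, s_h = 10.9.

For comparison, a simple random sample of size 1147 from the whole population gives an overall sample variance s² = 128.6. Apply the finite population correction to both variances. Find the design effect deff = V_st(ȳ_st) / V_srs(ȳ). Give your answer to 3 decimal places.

V̂(ȳ_st) = Σ W_h² (1 − n_h/N_h) s_h²/n_h, with W_h = N_h/N and N = 5500:
  stratum A: (500/5500)²·(1 − 45/500)·10.2²/45 = 0.0173878
  stratum B: (1100/5500)²·(1 − 181/1100)·4.3²/181 = 0.00341382
  stratum C: (3900/5500)²·(1 − 921/3900)·10.9²/921 = 0.0495454
V_st = 0.070347
V_srs = (1 − 1147/5500)·128.6/1147 = 0.0887368
deff = V_st / V_srs = 0.070347/0.0887368 = 0.7928

deff ≈ 0.793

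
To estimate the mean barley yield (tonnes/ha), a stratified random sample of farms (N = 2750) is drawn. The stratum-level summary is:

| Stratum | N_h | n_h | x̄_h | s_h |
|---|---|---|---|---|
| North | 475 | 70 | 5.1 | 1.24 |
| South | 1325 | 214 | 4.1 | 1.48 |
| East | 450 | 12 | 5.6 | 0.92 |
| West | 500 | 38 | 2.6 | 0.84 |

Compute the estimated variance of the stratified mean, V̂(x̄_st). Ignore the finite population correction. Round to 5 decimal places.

V̂(x̄_st) ≈ 0.00553

V̂(x̄_st) = Σ W_h² s_h²/n_h, with W_h = N_h/N and N = 2750:
  stratum North: (475/2750)²·1.24²/70 = 0.000655341
  stratum South: (1325/2750)²·1.48²/214 = 0.00237616
  stratum East: (450/2750)²·0.92²/12 = 0.00188866
  stratum West: (500/2750)²·0.84²/38 = 0.000613832
V̂(x̄_st) = 0.005534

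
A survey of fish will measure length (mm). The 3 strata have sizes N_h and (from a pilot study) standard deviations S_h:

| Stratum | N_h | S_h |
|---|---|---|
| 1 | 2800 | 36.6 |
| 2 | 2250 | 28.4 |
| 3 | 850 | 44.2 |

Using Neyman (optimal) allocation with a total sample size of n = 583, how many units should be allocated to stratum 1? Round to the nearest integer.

293

Neyman allocation: n_h = n · N_h S_h / Σ N_i S_i, with n = 583.
  stratum 1: N_h·S_h = 2800·36.6 = 102480.00
  stratum 2: N_h·S_h = 2250·28.4 = 63900.00
  stratum 3: N_h·S_h = 850·44.2 = 37570.00
Σ N_h S_h = 203950.00
n for stratum 1 = 583·102480.00/203950.00 = 292.944 → 293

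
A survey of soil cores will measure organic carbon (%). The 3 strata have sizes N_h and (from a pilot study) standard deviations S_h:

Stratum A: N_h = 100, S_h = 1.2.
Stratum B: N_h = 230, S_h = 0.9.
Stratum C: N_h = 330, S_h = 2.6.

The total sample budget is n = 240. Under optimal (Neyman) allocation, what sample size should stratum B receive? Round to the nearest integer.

Neyman allocation: n_h = n · N_h S_h / Σ N_i S_i, with n = 240.
  stratum A: N_h·S_h = 100·1.2 = 120.00
  stratum B: N_h·S_h = 230·0.9 = 207.00
  stratum C: N_h·S_h = 330·2.6 = 858.00
Σ N_h S_h = 1185.00
n for stratum B = 240·207.00/1185.00 = 41.924 → 42

42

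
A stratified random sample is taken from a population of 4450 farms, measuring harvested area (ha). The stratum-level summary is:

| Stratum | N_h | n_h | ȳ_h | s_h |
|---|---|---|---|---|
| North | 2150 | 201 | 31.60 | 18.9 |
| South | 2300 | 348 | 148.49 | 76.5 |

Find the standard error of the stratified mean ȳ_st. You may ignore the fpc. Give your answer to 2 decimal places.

V̂(ȳ_st) = Σ W_h² s_h²/n_h, with W_h = N_h/N and N = 4450:
  stratum North: (2150/4450)²·18.9²/201 = 0.414844
  stratum South: (2300/4450)²·76.5²/348 = 4.49241
V̂(ȳ_st) = 4.90725
SE(ȳ_st) = √4.90725 = 2.21523

SE(ȳ_st) ≈ 2.22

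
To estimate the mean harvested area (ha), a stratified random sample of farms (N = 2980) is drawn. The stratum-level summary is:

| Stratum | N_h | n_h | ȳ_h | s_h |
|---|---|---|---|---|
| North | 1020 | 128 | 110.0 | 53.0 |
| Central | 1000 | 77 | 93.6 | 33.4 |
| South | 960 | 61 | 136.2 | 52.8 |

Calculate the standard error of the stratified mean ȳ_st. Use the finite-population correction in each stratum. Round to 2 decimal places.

SE(ȳ_st) ≈ 2.86

V̂(ȳ_st) = Σ W_h² (1 − n_h/N_h) s_h²/n_h, with W_h = N_h/N and N = 2980:
  stratum North: (1020/2980)²·(1 − 128/1020)·53.0²/128 = 2.2484
  stratum Central: (1000/2980)²·(1 − 77/1000)·33.4²/77 = 1.50581
  stratum South: (960/2980)²·(1 − 61/960)·52.8²/61 = 4.44157
V̂(ȳ_st) = 8.19579
SE(ȳ_st) = √8.19579 = 2.86283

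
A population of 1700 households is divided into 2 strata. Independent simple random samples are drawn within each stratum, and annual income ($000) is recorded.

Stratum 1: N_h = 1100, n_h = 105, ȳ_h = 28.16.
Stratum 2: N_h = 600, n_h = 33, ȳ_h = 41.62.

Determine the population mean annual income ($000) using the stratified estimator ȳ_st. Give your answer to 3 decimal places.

ȳ_st ≈ 32.911

N = Σ N_h = 1700. Stratum weights W_h = N_h/N.
ȳ_st = (1100·28.16 + 600·41.62) / 1700 = 32.91059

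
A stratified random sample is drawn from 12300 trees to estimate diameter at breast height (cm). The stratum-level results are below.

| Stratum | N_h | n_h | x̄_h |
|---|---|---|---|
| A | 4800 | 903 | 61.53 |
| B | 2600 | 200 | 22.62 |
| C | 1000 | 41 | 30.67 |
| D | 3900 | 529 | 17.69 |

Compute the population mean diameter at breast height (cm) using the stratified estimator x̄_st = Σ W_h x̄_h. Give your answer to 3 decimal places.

N = Σ N_h = 12300. Stratum weights W_h = N_h/N.
x̄_st = (4800·61.53 + 2600·22.62 + 1000·30.67 + 3900·17.69) / 12300 = 36.89569

x̄_st ≈ 36.896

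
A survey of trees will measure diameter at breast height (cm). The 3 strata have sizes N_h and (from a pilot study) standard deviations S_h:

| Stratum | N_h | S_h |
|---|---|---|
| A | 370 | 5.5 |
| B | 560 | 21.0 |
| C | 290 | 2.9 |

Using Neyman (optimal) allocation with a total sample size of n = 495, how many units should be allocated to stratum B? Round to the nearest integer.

Neyman allocation: n_h = n · N_h S_h / Σ N_i S_i, with n = 495.
  stratum A: N_h·S_h = 370·5.5 = 2035.00
  stratum B: N_h·S_h = 560·21.0 = 11760.00
  stratum C: N_h·S_h = 290·2.9 = 841.00
Σ N_h S_h = 14636.00
n for stratum B = 495·11760.00/14636.00 = 397.732 → 398

398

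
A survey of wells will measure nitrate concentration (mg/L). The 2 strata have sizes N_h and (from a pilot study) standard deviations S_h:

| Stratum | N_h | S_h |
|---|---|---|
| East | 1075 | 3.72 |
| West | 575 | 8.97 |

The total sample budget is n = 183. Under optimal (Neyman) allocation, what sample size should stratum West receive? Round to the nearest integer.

Neyman allocation: n_h = n · N_h S_h / Σ N_i S_i, with n = 183.
  stratum East: N_h·S_h = 1075·3.72 = 3999.00
  stratum West: N_h·S_h = 575·8.97 = 5157.75
Σ N_h S_h = 9156.75
n for stratum West = 183·5157.75/9156.75 = 103.079 → 103

103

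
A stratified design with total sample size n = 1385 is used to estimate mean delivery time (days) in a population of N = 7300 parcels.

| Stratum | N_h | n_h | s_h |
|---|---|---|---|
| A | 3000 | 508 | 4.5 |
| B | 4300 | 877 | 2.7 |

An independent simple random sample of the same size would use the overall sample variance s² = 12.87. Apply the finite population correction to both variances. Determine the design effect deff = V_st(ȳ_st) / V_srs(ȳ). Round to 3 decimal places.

V̂(ȳ_st) = Σ W_h² (1 − n_h/N_h) s_h²/n_h, with W_h = N_h/N and N = 7300:
  stratum A: (3000/7300)²·(1 − 508/3000)·4.5²/508 = 0.00559223
  stratum B: (4300/7300)²·(1 − 877/4300)·2.7²/877 = 0.00229592
V_st = 0.00788815
V_srs = (1 − 1385/7300)·12.87/1385 = 0.00752941
deff = V_st / V_srs = 0.00788815/0.00752941 = 1.0476

deff ≈ 1.048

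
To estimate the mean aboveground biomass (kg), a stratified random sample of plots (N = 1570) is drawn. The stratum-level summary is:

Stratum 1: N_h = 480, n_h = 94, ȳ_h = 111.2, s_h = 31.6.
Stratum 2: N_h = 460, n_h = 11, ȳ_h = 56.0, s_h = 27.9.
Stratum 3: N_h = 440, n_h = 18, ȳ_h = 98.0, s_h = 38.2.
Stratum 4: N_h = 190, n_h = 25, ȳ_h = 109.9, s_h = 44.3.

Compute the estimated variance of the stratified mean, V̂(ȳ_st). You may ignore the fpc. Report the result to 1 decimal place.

V̂(ȳ_st) = Σ W_h² s_h²/n_h, with W_h = N_h/N and N = 1570:
  stratum 1: (480/1570)²·31.6²/94 = 0.992955
  stratum 2: (460/1570)²·27.9²/11 = 6.0748
  stratum 3: (440/1570)²·38.2²/18 = 6.36737
  stratum 4: (190/1570)²·44.3²/25 = 1.14968
V̂(ȳ_st) = 14.5848

V̂(ȳ_st) ≈ 14.6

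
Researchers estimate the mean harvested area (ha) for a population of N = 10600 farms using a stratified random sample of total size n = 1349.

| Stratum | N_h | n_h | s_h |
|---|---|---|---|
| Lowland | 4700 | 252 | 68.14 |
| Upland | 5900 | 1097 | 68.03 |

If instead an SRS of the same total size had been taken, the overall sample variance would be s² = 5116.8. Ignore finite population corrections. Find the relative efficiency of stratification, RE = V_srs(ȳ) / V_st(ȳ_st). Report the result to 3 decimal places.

RE ≈ 0.769

V̂(ȳ_st) = Σ W_h² s_h²/n_h, with W_h = N_h/N and N = 10600:
  stratum Lowland: (4700/10600)²·68.14²/252 = 3.62233
  stratum Upland: (5900/10600)²·68.03²/1097 = 1.30703
V_st = 4.92936
V_srs = s²/n = 5116.8/1349 = 3.79303
Relative efficiency = V_srs / V_st = 3.79303/4.92936 = 0.7695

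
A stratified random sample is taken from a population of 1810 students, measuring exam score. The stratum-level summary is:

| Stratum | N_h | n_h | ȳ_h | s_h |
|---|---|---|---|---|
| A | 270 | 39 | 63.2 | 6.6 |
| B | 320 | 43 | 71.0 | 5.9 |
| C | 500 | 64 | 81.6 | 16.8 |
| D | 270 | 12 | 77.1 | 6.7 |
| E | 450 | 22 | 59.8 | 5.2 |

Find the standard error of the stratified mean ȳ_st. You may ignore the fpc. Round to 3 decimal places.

V̂(ȳ_st) = Σ W_h² s_h²/n_h, with W_h = N_h/N and N = 1810:
  stratum A: (270/1810)²·6.6²/39 = 0.0248538
  stratum B: (320/1810)²·5.9²/43 = 0.0253034
  stratum C: (500/1810)²·16.8²/64 = 0.336528
  stratum D: (270/1810)²·6.7²/12 = 0.0832413
  stratum E: (450/1810)²·5.2²/22 = 0.0759717
V̂(ȳ_st) = 0.545898
SE(ȳ_st) = √0.545898 = 0.738849

SE(ȳ_st) ≈ 0.739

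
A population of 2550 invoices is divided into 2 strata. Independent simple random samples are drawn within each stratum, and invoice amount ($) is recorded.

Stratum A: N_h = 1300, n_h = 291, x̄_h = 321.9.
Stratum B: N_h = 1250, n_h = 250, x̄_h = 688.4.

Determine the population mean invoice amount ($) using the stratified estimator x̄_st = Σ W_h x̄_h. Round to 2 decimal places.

x̄_st ≈ 501.56

N = Σ N_h = 2550. Stratum weights W_h = N_h/N.
x̄_st = (1300·321.9 + 1250·688.4) / 2550 = 501.5569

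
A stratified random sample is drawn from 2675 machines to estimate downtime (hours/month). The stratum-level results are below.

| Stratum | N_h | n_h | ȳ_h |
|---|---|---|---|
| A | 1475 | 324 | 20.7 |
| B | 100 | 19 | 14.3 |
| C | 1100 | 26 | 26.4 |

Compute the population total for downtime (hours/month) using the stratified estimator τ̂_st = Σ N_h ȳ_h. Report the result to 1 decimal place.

τ̂_st ≈ 61002.5

τ̂_st = Σ N_h ȳ_h = 1475·20.7 + 100·14.3 + 1100·26.4 = 61002.5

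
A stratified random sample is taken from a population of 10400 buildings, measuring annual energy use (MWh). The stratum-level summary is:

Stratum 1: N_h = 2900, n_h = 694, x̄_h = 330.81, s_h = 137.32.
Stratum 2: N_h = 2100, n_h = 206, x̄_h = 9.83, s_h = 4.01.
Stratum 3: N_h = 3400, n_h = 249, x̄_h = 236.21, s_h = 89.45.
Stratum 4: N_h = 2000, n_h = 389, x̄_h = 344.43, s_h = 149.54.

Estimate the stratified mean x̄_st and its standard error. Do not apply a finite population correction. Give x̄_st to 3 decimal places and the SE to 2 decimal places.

x̄_st ≈ 237.689, SE ≈ 2.77

x̄_st = Σ W_h x̄_h = (2900·330.81 + 2100·9.83 + 3400·236.21 + 2000·344.43)/10400 = 237.68904
V̂(x̄_st) = Σ W_h² s_h²/n_h, with W_h = N_h/N and N = 10400:
  stratum 1: (2900/10400)²·137.32²/694 = 2.1127
  stratum 2: (2100/10400)²·4.01²/206 = 0.00318268
  stratum 3: (3400/10400)²·89.45²/249 = 3.43441
  stratum 4: (2000/10400)²·149.54²/389 = 2.12598
V̂(x̄_st) = 7.67627
SE(x̄_st) = √7.67627 = 2.77061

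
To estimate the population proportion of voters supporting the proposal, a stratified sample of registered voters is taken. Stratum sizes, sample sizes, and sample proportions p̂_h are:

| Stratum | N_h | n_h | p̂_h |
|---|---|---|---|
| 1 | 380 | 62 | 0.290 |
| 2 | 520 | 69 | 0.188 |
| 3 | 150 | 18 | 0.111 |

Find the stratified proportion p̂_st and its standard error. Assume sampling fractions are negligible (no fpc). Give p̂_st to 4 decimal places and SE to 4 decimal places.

N = 1050; stratum weights W_h = N_h/N.
p̂_st = Σ W_h p̂_h = (380·0.290 + 520·0.188 + 150·0.111)/1050 = 0.21391
V̂(p̂_st) = Σ W_h² p̂_h(1−p̂_h)/(n_h−1):
  stratum 1: (380/1050)²·0.290·0.710/61 = 0.000442094
  stratum 2: (520/1050)²·0.188·0.812/68 = 0.000550596
  stratum 3: (150/1050)²·0.111·0.889/17 = 0.000118462
V̂(p̂_st) = 0.00111115; SE = √V̂ = 0.033334

p̂_st ≈ 0.2139, SE ≈ 0.0333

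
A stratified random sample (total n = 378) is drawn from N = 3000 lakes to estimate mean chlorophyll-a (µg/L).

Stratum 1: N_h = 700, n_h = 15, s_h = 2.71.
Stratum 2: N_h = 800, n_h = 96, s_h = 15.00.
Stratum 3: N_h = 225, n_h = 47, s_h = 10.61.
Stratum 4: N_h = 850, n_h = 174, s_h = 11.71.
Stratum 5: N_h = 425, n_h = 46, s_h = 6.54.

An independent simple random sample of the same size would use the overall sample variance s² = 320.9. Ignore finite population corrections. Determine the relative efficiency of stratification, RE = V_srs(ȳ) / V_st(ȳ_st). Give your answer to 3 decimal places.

RE ≈ 2.940

V̂(ȳ_st) = Σ W_h² s_h²/n_h, with W_h = N_h/N and N = 3000:
  stratum 1: (700/3000)²·2.71²/15 = 0.0266564
  stratum 2: (800/3000)²·15.00²/96 = 0.166667
  stratum 3: (225/3000)²·10.61²/47 = 0.0134727
  stratum 4: (850/3000)²·11.71²/174 = 0.0632645
  stratum 5: (425/3000)²·6.54²/46 = 0.0186609
V_st = 0.288721
V_srs = s²/n = 320.9/378 = 0.848942
Relative efficiency = V_srs / V_st = 0.848942/0.288721 = 2.9404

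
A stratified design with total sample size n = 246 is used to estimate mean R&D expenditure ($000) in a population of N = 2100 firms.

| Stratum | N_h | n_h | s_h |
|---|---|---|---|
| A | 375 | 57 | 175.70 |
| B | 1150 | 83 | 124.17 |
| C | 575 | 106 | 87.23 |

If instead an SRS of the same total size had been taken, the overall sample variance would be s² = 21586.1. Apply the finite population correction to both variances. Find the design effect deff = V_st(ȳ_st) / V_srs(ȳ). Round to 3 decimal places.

V̂(ȳ_st) = Σ W_h² (1 − n_h/N_h) s_h²/n_h, with W_h = N_h/N and N = 2100:
  stratum A: (375/2100)²·(1 − 57/375)·175.70²/57 = 14.645
  stratum B: (1150/2100)²·(1 − 83/1150)·124.17²/83 = 51.6867
  stratum C: (575/2100)²·(1 − 106/575)·87.23²/106 = 4.38963
V_st = 70.7213
V_srs = (1 − 246/2100)·21586.1/246 = 77.4693
deff = V_st / V_srs = 70.7213/77.4693 = 0.9129

deff ≈ 0.913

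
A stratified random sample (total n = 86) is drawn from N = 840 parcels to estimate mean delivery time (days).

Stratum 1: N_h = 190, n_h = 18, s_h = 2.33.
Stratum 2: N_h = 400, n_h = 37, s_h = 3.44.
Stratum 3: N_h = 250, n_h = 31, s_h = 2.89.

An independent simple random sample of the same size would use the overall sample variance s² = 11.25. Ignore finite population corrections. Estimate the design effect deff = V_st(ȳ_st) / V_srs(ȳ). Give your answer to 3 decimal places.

V̂(ȳ_st) = Σ W_h² s_h²/n_h, with W_h = N_h/N and N = 840:
  stratum 1: (190/840)²·2.33²/18 = 0.0154308
  stratum 2: (400/840)²·3.44²/37 = 0.0725231
  stratum 3: (250/840)²·2.89²/31 = 0.0238647
V_st = 0.111819
V_srs = s²/n = 11.25/86 = 0.130814
deff = V_st / V_srs = 0.111819/0.130814 = 0.8548

deff ≈ 0.855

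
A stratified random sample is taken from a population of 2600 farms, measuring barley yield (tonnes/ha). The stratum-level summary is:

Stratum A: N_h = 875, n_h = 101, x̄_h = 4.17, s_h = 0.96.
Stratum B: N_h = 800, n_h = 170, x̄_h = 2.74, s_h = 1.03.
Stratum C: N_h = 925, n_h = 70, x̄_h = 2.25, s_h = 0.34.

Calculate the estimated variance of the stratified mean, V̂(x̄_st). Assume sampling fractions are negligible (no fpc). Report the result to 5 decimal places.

V̂(x̄_st) = Σ W_h² s_h²/n_h, with W_h = N_h/N and N = 2600:
  stratum A: (875/2600)²·0.96²/101 = 0.00103345
  stratum B: (800/2600)²·1.03²/170 = 0.000590825
  stratum C: (925/2600)²·0.34²/70 = 0.000209024
V̂(x̄_st) = 0.0018333

V̂(x̄_st) ≈ 0.00183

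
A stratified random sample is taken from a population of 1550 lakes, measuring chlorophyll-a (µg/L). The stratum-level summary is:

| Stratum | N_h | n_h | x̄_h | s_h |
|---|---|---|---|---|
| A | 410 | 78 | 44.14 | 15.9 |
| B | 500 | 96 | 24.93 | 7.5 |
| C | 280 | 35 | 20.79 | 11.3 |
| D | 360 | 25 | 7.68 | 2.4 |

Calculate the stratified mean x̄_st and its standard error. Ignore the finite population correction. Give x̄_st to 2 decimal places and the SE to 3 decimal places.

x̄_st = Σ W_h x̄_h = (410·44.14 + 500·24.93 + 280·20.79 + 360·7.68)/1550 = 25.25703
V̂(x̄_st) = Σ W_h² s_h²/n_h, with W_h = N_h/N and N = 1550:
  stratum A: (410/1550)²·15.9²/78 = 0.22678
  stratum B: (500/1550)²·7.5²/96 = 0.0609716
  stratum C: (280/1550)²·11.3²/35 = 0.119053
  stratum D: (360/1550)²·2.4²/25 = 0.0124287
V̂(x̄_st) = 0.419233
SE(x̄_st) = √0.419233 = 0.647482

x̄_st ≈ 25.26, SE ≈ 0.647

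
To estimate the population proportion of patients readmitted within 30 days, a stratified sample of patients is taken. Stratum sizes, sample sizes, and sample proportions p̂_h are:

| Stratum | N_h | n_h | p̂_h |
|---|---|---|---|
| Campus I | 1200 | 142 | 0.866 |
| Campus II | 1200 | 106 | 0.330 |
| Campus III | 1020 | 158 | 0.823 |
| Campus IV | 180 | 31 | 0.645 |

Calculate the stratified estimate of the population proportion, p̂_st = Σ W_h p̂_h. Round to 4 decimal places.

p̂_st ≈ 0.6641

N = 3600; stratum weights W_h = N_h/N.
p̂_st = Σ W_h p̂_h = (1200·0.866 + 1200·0.330 + 1020·0.823 + 180·0.645)/3600 = 0.66410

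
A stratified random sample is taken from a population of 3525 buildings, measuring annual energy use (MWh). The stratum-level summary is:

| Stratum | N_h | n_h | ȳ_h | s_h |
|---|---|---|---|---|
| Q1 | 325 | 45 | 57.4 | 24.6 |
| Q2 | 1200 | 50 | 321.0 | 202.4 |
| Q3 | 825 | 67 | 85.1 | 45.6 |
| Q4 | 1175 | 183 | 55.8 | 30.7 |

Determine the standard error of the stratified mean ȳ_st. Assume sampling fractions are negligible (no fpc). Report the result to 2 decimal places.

V̂(ȳ_st) = Σ W_h² s_h²/n_h, with W_h = N_h/N and N = 3525:
  stratum Q1: (325/3525)²·24.6²/45 = 0.114316
  stratum Q2: (1200/3525)²·202.4²/50 = 94.9501
  stratum Q3: (825/3525)²·45.6²/67 = 1.69998
  stratum Q4: (1175/3525)²·30.7²/183 = 0.572247
V̂(ȳ_st) = 97.3366
SE(ȳ_st) = √97.3366 = 9.86593

SE(ȳ_st) ≈ 9.87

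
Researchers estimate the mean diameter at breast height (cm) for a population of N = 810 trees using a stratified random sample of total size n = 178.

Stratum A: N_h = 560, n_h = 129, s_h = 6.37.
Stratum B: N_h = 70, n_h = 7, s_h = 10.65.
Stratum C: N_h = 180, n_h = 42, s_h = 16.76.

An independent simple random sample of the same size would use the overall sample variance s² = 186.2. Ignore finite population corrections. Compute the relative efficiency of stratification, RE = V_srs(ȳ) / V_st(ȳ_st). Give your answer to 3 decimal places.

RE ≈ 1.739

V̂(ȳ_st) = Σ W_h² s_h²/n_h, with W_h = N_h/N and N = 810:
  stratum A: (560/810)²·6.37²/129 = 0.150347
  stratum B: (70/810)²·10.65²/7 = 0.121012
  stratum C: (180/810)²·16.76²/42 = 0.330273
V_st = 0.601632
V_srs = s²/n = 186.2/178 = 1.04607
Relative efficiency = V_srs / V_st = 1.04607/0.601632 = 1.7387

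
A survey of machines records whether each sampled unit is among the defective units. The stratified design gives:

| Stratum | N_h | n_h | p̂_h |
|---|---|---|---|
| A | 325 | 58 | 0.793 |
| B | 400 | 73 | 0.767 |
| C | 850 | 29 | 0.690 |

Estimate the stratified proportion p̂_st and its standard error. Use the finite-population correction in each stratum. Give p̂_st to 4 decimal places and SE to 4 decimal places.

N = 1575; stratum weights W_h = N_h/N.
p̂_st = Σ W_h p̂_h = (325·0.793 + 400·0.767 + 850·0.690)/1575 = 0.73081
V̂(p̂_st) = Σ W_h² (1 − n_h/N_h) p̂_h(1−p̂_h)/(n_h−1):
  stratum A: (325/1575)²·(1 − 58/325)·0.793·0.207/57 = 0.00010074
  stratum B: (400/1575)²·(1 − 73/400)·0.767·0.233/72 = 0.000130878
  stratum C: (850/1575)²·(1 − 29/850)·0.690·0.310/28 = 0.00214909
V̂(p̂_st) = 0.0023807; SE = √V̂ = 0.0487925

p̂_st ≈ 0.7308, SE ≈ 0.0488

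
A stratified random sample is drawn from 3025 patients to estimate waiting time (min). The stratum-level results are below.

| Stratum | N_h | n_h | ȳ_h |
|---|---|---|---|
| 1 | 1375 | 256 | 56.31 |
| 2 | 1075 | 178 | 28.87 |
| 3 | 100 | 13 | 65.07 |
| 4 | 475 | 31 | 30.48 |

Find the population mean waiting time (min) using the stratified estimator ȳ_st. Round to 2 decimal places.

N = Σ N_h = 3025. Stratum weights W_h = N_h/N.
ȳ_st = (1375·56.31 + 1075·28.87 + 100·65.07 + 475·30.48) / 3025 = 42.7922

ȳ_st ≈ 42.79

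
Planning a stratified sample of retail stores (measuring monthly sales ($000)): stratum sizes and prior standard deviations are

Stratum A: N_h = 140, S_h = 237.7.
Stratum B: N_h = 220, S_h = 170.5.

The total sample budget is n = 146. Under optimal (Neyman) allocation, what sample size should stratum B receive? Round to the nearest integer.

Neyman allocation: n_h = n · N_h S_h / Σ N_i S_i, with n = 146.
  stratum A: N_h·S_h = 140·237.7 = 33278.00
  stratum B: N_h·S_h = 220·170.5 = 37510.00
Σ N_h S_h = 70788.00
n for stratum B = 146·37510.00/70788.00 = 77.364 → 77

77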